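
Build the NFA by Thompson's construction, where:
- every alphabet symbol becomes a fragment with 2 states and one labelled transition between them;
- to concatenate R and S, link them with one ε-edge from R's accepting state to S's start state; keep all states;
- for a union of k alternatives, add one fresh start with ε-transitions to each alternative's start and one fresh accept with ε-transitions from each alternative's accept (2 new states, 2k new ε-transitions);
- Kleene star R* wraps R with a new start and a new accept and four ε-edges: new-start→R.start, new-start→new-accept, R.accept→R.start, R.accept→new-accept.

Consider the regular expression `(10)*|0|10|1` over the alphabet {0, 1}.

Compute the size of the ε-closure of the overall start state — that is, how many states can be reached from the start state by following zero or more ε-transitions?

8

Let C(F) = |ε-closure(F.start)| within fragment F, and note whether F accepts ε. Symbol fragments have C = 1 and do not accept ε. Then:
  10 : same as the first factor's closure: C = 1
  (10)* : the star's fresh start ε-reaches both the body's start and the fresh accept: C = 2 + 1 = 3
  10 : same as the first factor's closure: C = 1
  (10)*|0|10|1 : C = 1 (new start) + (3 + 1 + 1 + 1) + 1 (new accept, since some branch ε-reaches its own accept) = 8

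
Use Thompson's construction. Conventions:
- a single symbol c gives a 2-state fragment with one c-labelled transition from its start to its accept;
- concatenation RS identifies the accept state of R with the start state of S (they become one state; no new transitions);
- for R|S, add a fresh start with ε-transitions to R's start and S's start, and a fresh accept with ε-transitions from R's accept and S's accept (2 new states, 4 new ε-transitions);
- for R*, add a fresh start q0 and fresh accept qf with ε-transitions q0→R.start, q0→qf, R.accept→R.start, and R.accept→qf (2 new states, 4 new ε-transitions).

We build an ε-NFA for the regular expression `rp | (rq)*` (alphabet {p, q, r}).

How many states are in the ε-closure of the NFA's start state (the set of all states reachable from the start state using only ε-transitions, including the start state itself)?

Let C(F) = |ε-closure(F.start)| within fragment F, and note whether F accepts ε. Symbol fragments have C = 1 and do not accept ε. Then:
  rp → |ε-closure| equals the left operand's closure size = 1 (its accept is not ε-reachable, so the closure stops there)
  rq → same as the first factor's closure: |ε-closure| = 1
  (rq)* → new start has ε-edges to the inner start and to the new accept, so |ε-closure| = 2 + 1 = 3
  rp | (rq)* → |ε-closure| = 1 (new start) + (1 + 3) + 1 (new accept, since some branch ε-reaches its own accept) = 6

6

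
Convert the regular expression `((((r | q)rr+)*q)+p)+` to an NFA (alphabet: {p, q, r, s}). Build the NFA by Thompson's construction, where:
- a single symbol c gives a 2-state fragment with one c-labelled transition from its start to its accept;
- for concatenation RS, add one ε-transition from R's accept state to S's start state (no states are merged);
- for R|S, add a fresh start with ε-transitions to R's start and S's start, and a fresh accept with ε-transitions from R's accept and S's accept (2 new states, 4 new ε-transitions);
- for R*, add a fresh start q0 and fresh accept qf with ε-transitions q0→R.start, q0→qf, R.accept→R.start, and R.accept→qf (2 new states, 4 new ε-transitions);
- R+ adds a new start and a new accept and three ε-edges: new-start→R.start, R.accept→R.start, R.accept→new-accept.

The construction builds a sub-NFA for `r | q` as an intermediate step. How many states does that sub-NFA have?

6

Fragment for `r | q`:
Each of the 2 symbol leaves contributes a 2-state fragment.
  r | q — 6 states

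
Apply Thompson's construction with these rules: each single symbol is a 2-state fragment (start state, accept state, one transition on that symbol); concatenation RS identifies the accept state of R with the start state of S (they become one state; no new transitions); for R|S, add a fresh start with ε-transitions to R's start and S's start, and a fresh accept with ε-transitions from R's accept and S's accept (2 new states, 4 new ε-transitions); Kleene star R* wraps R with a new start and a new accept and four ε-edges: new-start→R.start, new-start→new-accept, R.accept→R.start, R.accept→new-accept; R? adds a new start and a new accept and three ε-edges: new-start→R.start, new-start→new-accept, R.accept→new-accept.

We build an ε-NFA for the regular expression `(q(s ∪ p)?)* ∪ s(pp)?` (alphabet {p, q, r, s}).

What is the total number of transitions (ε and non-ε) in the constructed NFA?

24

Per subexpression:
Each of the 6 symbol leaves contributes 1 transition (1 symbol, 0 ε).
  s ∪ p — 6 transitions (2 symbol, 4 ε)
  (s ∪ p)? — 9 transitions (2 symbol, 7 ε)
  q(s ∪ p)? — 10 transitions (3 symbol, 7 ε)
  (q(s ∪ p)?)* — 14 transitions (3 symbol, 11 ε)
  pp — 2 transitions (2 symbol, 0 ε)
  (pp)? — 5 transitions (2 symbol, 3 ε)
  s(pp)? — 6 transitions (3 symbol, 3 ε)
  (q(s ∪ p)?)* ∪ s(pp)? — 24 transitions (6 symbol, 18 ε)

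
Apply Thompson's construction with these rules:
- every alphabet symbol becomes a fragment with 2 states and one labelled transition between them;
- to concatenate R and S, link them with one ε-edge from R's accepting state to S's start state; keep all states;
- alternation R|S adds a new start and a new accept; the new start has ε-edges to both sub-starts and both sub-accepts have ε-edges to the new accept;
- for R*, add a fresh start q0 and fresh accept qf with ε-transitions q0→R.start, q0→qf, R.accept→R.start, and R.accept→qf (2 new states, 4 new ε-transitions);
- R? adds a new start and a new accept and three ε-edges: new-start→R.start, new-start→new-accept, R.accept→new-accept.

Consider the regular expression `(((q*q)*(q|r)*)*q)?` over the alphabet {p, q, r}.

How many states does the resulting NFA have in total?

22

Recursing over subexpressions:
Each of the 5 symbol leaves contributes a 2-state fragment.
  q* = 4 states
  q*q = 6 states
  (q*q)* = 8 states
  q|r = 6 states
  (q|r)* = 8 states
  (q*q)*(q|r)* = 16 states
  ((q*q)*(q|r)*)* = 18 states
  ((q*q)*(q|r)*)*q = 20 states
  (((q*q)*(q|r)*)*q)? = 22 states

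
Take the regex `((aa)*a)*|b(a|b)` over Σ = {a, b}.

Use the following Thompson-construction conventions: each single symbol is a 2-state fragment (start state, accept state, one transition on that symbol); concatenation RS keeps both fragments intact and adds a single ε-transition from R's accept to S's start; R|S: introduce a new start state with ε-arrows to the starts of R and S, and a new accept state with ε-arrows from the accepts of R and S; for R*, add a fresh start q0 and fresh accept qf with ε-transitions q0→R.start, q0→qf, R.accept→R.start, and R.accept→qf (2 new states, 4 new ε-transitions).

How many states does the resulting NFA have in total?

By structural recursion:
Each of the 6 symbol leaves contributes a 2-state fragment.
  aa → 4 states
  (aa)* → 6 states
  (aa)*a → 8 states
  ((aa)*a)* → 10 states
  a|b → 6 states
  b(a|b) → 8 states
  ((aa)*a)*|b(a|b) → 20 states

20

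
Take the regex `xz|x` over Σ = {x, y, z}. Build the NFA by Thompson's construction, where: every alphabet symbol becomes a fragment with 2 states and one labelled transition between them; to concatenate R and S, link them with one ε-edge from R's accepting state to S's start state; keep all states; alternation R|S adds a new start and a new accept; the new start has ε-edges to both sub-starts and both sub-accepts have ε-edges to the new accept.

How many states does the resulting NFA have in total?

8

Bottom-up over the parse tree:
Each of the 3 symbol leaves contributes a 2-state fragment.
  xz = 4 states
  xz|x = 8 states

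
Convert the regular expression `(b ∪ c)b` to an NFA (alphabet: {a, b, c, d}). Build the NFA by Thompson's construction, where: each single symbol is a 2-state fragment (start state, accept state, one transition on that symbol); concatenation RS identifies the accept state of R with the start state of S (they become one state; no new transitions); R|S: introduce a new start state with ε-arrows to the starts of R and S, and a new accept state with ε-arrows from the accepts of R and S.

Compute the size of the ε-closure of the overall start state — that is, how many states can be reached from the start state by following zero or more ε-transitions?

Compute the ε-closure size of each fragment's start state recursively; a symbol fragment's start has no outgoing ε-edge, so its closure is just itself (size 1).
  b ∪ c — new start ε-reaches every alternative's start; none of them accept ε, so the new accept is not reached: C = 1 + 1 + 1 = 3
  (b ∪ c)b — C equals the left operand's closure size = 3 (its accept is not ε-reachable, so the closure stops there)

3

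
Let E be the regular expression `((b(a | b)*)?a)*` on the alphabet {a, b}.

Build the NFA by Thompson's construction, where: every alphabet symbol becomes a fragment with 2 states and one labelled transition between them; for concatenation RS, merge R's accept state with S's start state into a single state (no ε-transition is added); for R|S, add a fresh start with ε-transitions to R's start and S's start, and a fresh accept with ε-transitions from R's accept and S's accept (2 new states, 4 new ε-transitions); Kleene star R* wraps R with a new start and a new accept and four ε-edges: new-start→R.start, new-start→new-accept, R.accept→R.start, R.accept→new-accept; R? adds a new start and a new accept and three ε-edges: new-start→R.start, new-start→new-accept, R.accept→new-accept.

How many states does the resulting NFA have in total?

14

Building bottom-up:
Each of the 4 symbol leaves contributes a 2-state fragment.
  a | b : 6 states
  (a | b)* : 8 states
  b(a | b)* : 9 states
  (b(a | b)*)? : 11 states
  (b(a | b)*)?a : 12 states
  ((b(a | b)*)?a)* : 14 states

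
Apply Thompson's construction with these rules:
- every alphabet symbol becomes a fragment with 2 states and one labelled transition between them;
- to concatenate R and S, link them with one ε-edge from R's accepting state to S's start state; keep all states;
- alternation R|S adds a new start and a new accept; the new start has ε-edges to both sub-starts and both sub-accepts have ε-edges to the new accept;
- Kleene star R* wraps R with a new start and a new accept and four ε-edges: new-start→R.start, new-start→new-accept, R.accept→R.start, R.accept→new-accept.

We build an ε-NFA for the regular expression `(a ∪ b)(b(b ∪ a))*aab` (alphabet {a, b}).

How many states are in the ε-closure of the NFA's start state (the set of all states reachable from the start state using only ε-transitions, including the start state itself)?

Work bottom-up. For each fragment F, track |ε-closure(F.start)| and whether F's accept lies in that closure (i.e. whether F accepts ε). A single-symbol fragment has closure size 1 and does not accept ε.
  a ∪ b : new start ε-reaches every alternative's start; none of them accept ε, so the new accept is not reached: |ε-closure| = 1 + 1 + 1 = 3
  b ∪ a : new start ε-reaches every alternative's start; none of them accept ε, so the new accept is not reached: |ε-closure| = 1 + 1 + 1 = 3
  b(b ∪ a) : |ε-closure| equals the left operand's closure size = 1 (its accept is not ε-reachable, so the closure stops there)
  (b(b ∪ a))* : |ε-closure| = 1 (new start) + 1 (body) + 1 (new accept) = 3
  (a ∪ b)(b(b ∪ a))*aab : |ε-closure| equals the left operand's closure size = 3 (its accept is not ε-reachable, so the closure stops there)

3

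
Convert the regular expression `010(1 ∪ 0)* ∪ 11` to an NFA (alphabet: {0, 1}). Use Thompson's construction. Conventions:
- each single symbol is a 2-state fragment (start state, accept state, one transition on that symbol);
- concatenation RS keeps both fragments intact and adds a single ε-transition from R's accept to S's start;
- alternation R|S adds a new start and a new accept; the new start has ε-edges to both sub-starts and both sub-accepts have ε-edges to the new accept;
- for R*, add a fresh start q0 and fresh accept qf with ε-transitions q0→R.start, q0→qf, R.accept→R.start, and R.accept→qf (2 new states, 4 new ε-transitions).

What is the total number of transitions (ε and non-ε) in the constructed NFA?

Bottom-up over the parse tree:
Each of the 7 symbol leaves contributes 1 transition (1 symbol, 0 ε).
  1 ∪ 0 — 6 transitions (2 symbol, 4 ε)
  (1 ∪ 0)* — 10 transitions (2 symbol, 8 ε)
  010(1 ∪ 0)* — 16 transitions (5 symbol, 11 ε)
  11 — 3 transitions (2 symbol, 1 ε)
  010(1 ∪ 0)* ∪ 11 — 23 transitions (7 symbol, 16 ε)

23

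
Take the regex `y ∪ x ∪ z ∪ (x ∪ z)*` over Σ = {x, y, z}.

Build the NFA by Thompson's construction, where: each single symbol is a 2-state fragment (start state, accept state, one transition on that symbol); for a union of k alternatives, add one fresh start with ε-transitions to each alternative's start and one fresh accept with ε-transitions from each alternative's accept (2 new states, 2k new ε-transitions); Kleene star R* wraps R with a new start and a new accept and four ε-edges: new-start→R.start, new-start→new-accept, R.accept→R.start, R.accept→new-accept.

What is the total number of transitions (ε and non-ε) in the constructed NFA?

21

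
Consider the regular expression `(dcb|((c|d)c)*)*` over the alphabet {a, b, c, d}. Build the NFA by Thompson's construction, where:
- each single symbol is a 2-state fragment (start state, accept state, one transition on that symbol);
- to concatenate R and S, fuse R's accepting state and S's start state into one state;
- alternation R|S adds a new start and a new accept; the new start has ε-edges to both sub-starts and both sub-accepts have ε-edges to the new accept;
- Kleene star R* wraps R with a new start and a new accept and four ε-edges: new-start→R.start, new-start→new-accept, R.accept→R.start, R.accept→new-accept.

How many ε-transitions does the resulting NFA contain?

Recursing over subexpressions:
Each of the 6 symbol leaves contributes 0 ε-transitions.
  dcb → 0 ε-transitions
  c|d → 4 ε-transitions
  (c|d)c → 4 ε-transitions
  ((c|d)c)* → 8 ε-transitions
  dcb|((c|d)c)* → 12 ε-transitions
  (dcb|((c|d)c)*)* → 16 ε-transitions

16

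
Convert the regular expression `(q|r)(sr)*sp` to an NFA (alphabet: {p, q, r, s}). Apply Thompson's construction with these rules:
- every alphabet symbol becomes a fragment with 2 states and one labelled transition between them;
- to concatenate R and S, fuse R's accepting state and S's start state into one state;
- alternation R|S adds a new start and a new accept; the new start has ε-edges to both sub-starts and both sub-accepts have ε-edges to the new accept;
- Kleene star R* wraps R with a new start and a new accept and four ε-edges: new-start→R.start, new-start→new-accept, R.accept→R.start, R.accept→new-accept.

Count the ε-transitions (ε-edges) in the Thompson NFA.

Bottom-up over the parse tree:
Each of the 6 symbol leaves contributes 0 ε-transitions.
  q|r — 4 ε-transitions
  sr — 0 ε-transitions
  (sr)* — 4 ε-transitions
  (q|r)(sr)*sp — 8 ε-transitions

8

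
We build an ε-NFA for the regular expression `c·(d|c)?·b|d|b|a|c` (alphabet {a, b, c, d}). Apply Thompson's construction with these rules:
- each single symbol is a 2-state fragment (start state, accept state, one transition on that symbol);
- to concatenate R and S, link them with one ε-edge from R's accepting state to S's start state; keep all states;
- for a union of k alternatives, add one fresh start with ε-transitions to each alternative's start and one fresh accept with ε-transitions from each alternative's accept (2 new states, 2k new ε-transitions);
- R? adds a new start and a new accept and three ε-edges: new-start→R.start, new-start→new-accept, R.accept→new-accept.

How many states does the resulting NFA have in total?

22

Recursing over subexpressions:
Each of the 8 symbol leaves contributes a 2-state fragment.
  d|c — 6 states
  (d|c)? — 8 states
  c·(d|c)?·b — 12 states
  c·(d|c)?·b|d|b|a|c — 22 states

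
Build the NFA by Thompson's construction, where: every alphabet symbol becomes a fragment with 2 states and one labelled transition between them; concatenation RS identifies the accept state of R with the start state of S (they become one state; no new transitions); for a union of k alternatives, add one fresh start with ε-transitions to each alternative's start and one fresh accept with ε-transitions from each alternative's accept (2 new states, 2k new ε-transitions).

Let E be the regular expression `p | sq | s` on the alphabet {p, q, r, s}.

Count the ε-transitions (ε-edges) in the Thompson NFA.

6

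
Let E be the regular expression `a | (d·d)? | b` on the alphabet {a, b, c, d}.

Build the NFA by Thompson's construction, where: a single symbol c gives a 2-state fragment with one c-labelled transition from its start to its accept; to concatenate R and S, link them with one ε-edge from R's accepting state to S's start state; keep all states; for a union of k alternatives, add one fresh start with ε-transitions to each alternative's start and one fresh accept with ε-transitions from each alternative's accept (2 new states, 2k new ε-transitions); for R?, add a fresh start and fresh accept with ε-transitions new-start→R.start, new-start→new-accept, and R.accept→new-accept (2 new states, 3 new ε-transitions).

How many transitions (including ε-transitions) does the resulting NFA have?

By structural recursion:
Each of the 4 symbol leaves contributes 1 transition (1 symbol, 0 ε).
  d·d — 3 transitions (2 symbol, 1 ε)
  (d·d)? — 6 transitions (2 symbol, 4 ε)
  a | (d·d)? | b — 14 transitions (4 symbol, 10 ε)

14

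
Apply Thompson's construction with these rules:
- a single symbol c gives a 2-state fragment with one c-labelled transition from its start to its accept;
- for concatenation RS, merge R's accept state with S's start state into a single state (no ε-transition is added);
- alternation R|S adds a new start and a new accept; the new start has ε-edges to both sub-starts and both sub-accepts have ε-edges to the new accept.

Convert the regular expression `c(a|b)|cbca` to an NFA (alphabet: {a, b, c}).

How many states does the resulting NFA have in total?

Building bottom-up:
Each of the 7 symbol leaves contributes a 2-state fragment.
  a|b → 6 states
  c(a|b) → 7 states
  cbca → 5 states
  c(a|b)|cbca → 14 states

14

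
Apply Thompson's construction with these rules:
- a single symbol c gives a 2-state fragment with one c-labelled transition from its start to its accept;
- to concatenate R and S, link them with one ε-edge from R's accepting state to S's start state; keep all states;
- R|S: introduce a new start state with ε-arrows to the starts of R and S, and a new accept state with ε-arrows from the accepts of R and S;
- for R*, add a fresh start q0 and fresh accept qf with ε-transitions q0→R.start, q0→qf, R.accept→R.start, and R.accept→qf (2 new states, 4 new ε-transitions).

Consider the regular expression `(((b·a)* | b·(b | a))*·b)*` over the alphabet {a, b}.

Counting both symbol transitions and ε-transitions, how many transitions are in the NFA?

29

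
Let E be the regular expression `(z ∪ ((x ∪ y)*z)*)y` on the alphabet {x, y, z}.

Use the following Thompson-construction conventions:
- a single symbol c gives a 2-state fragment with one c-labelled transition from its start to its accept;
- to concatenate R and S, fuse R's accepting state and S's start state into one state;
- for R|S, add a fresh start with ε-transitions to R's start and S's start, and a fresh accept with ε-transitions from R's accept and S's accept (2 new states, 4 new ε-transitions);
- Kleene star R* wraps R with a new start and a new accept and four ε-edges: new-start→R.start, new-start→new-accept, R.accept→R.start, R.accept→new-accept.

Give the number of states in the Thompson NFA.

Per subexpression:
Each of the 5 symbol leaves contributes a 2-state fragment.
  x ∪ y = 6 states
  (x ∪ y)* = 8 states
  (x ∪ y)*z = 9 states
  ((x ∪ y)*z)* = 11 states
  z ∪ ((x ∪ y)*z)* = 15 states
  (z ∪ ((x ∪ y)*z)*)y = 16 states

16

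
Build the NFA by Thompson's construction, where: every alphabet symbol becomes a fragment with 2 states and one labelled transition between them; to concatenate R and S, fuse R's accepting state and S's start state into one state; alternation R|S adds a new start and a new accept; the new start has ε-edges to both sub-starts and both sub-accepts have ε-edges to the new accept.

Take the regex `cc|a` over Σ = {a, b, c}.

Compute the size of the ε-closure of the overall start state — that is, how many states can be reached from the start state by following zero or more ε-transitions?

Compute the ε-closure size of each fragment's start state recursively; a symbol fragment's start has no outgoing ε-edge, so its closure is just itself (size 1).
  cc → same as the first factor's closure: |closure| = 1
  cc|a → new start ε-reaches every alternative's start; none of them accept ε, so the new accept is not reached: |closure| = 1 + 1 + 1 = 3

3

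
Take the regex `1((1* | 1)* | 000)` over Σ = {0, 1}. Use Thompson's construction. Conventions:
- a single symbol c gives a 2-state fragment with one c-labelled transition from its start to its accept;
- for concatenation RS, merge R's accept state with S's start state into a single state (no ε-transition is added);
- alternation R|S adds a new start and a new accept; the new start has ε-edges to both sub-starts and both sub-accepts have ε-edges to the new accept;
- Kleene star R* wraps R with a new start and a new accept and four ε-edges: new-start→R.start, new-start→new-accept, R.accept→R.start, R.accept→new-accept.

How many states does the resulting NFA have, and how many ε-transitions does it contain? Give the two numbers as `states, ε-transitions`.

17, 16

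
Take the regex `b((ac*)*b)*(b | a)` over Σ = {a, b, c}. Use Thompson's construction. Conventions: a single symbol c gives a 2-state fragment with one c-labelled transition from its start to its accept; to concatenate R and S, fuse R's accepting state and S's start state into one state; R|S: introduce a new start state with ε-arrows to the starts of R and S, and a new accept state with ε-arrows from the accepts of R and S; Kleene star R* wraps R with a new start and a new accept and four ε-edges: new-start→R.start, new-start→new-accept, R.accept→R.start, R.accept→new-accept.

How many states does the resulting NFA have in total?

16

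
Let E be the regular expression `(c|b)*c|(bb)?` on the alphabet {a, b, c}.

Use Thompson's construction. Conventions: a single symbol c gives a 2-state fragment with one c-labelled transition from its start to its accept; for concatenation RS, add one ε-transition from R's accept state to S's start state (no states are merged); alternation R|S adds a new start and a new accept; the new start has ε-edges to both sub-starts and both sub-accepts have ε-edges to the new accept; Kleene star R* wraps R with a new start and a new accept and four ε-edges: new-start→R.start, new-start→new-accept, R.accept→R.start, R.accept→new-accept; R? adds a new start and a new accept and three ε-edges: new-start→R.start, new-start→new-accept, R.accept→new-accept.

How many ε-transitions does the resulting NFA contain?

17

By structural recursion:
Each of the 5 symbol leaves contributes 0 ε-transitions.
  c|b : 4 ε-transitions
  (c|b)* : 8 ε-transitions
  (c|b)*c : 9 ε-transitions
  bb : 1 ε-transition
  (bb)? : 4 ε-transitions
  (c|b)*c|(bb)? : 17 ε-transitions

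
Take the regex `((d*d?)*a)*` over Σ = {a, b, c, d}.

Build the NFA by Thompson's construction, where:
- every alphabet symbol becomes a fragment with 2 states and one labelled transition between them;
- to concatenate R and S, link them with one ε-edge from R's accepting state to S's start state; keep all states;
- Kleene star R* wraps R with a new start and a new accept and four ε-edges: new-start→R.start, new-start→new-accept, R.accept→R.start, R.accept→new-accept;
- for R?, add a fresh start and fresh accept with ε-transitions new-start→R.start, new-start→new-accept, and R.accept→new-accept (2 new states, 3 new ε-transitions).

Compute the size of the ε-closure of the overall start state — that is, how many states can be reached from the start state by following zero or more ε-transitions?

11

Let C(F) = |ε-closure(F.start)| within fragment F, and note whether F accepts ε. Symbol fragments have C = 1 and do not accept ε. Then:
  d* → the star's fresh start ε-reaches both the body's start and the fresh accept: C = 2 + 1 = 3
  d? → C = 1 (new start) + 1 (body) + 1 (new accept, via ε) = 3
  d*d? → the left operand accepts ε, so the closure extends into the next operand (via the concat ε-link); C = 3 + 3 = 6
  (d*d?)* → the star's fresh start ε-reaches both the body's start and the fresh accept: C = 2 + 6 = 8
  (d*d?)*a → the left operand accepts ε, so the closure extends into the next operand (via the concat ε-link); C = 8 + 1 = 9
  ((d*d?)*a)* → C = 1 (new start) + 9 (body) + 1 (new accept) = 11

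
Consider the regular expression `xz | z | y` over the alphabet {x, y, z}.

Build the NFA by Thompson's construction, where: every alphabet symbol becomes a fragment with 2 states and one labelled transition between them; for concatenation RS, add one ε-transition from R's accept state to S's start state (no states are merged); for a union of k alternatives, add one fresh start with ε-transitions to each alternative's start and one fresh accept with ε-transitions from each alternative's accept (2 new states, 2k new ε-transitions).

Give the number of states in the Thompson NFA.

Per subexpression:
Each of the 4 symbol leaves contributes a 2-state fragment.
  xz = 4 states
  xz | z | y = 10 states

10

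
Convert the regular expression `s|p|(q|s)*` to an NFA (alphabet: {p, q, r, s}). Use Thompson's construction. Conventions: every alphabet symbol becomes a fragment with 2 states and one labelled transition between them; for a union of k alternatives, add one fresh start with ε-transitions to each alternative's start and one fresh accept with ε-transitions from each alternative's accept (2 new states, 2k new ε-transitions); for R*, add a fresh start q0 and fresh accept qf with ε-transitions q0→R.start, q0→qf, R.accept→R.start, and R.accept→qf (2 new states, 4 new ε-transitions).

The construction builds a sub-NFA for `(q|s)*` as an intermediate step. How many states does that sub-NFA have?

8

Fragment for `(q|s)*`:
Each of the 2 symbol leaves contributes a 2-state fragment.
  q|s : 6 states
  (q|s)* : 8 states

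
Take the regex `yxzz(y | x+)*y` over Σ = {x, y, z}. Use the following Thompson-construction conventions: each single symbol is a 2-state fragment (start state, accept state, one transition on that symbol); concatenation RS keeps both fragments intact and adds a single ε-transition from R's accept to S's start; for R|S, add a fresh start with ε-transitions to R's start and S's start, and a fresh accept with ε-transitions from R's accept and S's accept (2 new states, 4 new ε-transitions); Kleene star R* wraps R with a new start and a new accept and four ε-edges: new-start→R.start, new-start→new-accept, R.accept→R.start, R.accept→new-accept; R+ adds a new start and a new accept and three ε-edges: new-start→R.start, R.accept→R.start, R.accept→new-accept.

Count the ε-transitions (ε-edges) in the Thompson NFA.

16

Recursing over subexpressions:
Each of the 7 symbol leaves contributes 0 ε-transitions.
  x+ = 3 ε-transitions
  y | x+ = 7 ε-transitions
  (y | x+)* = 11 ε-transitions
  yxzz(y | x+)*y = 16 ε-transitions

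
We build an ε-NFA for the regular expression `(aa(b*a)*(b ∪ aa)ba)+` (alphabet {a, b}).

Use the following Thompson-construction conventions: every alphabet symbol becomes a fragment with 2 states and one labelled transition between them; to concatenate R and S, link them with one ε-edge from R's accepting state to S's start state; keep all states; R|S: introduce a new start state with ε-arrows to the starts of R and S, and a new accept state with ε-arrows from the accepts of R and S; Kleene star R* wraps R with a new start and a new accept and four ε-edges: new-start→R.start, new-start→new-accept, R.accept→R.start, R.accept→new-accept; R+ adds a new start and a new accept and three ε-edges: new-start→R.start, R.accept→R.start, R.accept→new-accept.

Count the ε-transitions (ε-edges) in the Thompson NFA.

Building bottom-up:
Each of the 9 symbol leaves contributes 0 ε-transitions.
  b* — 4 ε-transitions
  b*a — 5 ε-transitions
  (b*a)* — 9 ε-transitions
  aa — 1 ε-transition
  b ∪ aa — 5 ε-transitions
  aa(b*a)*(b ∪ aa)ba — 19 ε-transitions
  (aa(b*a)*(b ∪ aa)ba)+ — 22 ε-transitions

22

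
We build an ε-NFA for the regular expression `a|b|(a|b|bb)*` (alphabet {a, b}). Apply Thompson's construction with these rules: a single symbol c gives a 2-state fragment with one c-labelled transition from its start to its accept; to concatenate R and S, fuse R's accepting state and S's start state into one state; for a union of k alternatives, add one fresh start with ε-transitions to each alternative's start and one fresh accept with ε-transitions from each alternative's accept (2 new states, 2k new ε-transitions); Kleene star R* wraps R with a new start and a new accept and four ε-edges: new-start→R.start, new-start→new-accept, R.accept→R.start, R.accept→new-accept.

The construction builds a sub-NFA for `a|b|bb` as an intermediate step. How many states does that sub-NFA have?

9

Fragment for `a|b|bb`:
Each of the 4 symbol leaves contributes a 2-state fragment.
  bb — 3 states
  a|b|bb — 9 states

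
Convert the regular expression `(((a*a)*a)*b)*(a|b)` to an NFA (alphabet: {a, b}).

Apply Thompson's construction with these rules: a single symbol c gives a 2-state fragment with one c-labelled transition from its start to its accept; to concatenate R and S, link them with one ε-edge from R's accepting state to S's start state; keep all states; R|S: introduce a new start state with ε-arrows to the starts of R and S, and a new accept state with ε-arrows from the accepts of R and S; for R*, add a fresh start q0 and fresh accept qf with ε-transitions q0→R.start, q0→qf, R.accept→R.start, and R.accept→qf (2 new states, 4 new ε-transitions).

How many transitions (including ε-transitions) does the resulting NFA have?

30

By structural recursion:
Each of the 6 symbol leaves contributes 1 transition (1 symbol, 0 ε).
  a* : 5 transitions (1 symbol, 4 ε)
  a*a : 7 transitions (2 symbol, 5 ε)
  (a*a)* : 11 transitions (2 symbol, 9 ε)
  (a*a)*a : 13 transitions (3 symbol, 10 ε)
  ((a*a)*a)* : 17 transitions (3 symbol, 14 ε)
  ((a*a)*a)*b : 19 transitions (4 symbol, 15 ε)
  (((a*a)*a)*b)* : 23 transitions (4 symbol, 19 ε)
  a|b : 6 transitions (2 symbol, 4 ε)
  (((a*a)*a)*b)*(a|b) : 30 transitions (6 symbol, 24 ε)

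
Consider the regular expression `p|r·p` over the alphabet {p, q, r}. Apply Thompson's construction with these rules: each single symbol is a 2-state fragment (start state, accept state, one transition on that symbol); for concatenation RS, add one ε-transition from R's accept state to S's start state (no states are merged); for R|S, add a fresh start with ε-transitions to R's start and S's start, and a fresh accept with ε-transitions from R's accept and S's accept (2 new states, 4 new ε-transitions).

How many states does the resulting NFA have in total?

8

Bottom-up over the parse tree:
Each of the 3 symbol leaves contributes a 2-state fragment.
  r·p → 4 states
  p|r·p → 8 states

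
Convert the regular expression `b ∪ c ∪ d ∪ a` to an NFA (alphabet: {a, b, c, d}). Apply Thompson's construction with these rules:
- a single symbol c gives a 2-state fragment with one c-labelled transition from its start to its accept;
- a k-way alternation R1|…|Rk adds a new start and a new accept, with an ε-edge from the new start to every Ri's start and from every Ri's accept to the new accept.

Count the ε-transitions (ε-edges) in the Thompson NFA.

Per subexpression:
Each of the 4 symbol leaves contributes 0 ε-transitions.
  b ∪ c ∪ d ∪ a : 8 ε-transitions

8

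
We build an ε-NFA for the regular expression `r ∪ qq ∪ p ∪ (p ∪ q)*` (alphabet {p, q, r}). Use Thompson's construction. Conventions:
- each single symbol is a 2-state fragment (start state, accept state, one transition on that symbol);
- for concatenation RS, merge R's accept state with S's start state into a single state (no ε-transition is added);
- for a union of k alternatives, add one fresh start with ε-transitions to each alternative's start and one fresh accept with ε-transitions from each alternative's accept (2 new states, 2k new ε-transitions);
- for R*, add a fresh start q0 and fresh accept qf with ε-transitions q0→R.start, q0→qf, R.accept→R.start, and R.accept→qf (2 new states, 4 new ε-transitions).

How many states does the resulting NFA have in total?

Bottom-up over the parse tree:
Each of the 6 symbol leaves contributes a 2-state fragment.
  qq → 3 states
  p ∪ q → 6 states
  (p ∪ q)* → 8 states
  r ∪ qq ∪ p ∪ (p ∪ q)* → 17 states

17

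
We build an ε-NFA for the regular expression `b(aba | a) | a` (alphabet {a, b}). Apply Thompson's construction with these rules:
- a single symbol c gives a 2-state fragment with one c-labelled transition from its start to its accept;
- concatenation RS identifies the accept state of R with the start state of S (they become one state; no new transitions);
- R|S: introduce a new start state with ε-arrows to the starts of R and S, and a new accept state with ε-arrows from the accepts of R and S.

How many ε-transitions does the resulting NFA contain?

8

Building bottom-up:
Each of the 6 symbol leaves contributes 0 ε-transitions.
  aba → 0 ε-transitions
  aba | a → 4 ε-transitions
  b(aba | a) → 4 ε-transitions
  b(aba | a) | a → 8 ε-transitions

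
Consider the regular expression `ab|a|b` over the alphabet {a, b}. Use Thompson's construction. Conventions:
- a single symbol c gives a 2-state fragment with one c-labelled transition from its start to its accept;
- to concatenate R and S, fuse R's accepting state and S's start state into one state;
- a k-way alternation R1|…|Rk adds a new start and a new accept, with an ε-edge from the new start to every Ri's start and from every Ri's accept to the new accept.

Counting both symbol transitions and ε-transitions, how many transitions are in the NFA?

10

By structural recursion:
Each of the 4 symbol leaves contributes 1 transition (1 symbol, 0 ε).
  ab : 2 transitions (2 symbol, 0 ε)
  ab|a|b : 10 transitions (4 symbol, 6 ε)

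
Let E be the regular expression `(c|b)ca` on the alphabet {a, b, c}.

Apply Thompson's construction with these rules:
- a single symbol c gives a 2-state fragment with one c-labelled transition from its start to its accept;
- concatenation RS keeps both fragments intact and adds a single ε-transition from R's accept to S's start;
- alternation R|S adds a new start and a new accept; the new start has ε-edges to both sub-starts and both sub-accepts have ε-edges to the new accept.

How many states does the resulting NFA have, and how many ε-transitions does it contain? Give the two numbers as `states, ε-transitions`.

Recursing over subexpressions:
Each of the 4 symbol leaves contributes 2 states and 0 ε-transitions.
  c|b = 6 states, 4 ε-transitions
  (c|b)ca = 10 states, 6 ε-transitions

10, 6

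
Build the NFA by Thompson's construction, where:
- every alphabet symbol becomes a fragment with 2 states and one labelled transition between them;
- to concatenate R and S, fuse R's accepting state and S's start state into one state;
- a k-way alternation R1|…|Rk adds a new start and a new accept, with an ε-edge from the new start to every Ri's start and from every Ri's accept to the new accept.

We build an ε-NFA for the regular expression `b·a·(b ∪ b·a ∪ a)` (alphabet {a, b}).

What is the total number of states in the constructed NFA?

11

By structural recursion:
Each of the 6 symbol leaves contributes a 2-state fragment.
  b·a = 3 states
  b ∪ b·a ∪ a = 9 states
  b·a·(b ∪ b·a ∪ a) = 11 states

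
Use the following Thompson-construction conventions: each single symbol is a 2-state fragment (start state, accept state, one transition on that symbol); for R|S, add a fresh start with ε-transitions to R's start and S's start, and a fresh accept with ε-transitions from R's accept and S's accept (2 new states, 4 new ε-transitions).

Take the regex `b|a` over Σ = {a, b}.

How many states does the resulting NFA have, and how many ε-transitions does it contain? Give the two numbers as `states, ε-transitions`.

Bottom-up over the parse tree:
Each of the 2 symbol leaves contributes 2 states and 0 ε-transitions.
  b|a → 6 states, 4 ε-transitions

6, 4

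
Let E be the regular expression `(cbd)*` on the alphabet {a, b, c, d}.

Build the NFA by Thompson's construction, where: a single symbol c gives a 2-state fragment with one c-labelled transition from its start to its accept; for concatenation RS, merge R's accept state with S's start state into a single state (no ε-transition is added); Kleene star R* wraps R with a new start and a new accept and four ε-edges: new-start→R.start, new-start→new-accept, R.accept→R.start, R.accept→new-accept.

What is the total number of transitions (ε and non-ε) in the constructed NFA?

7

Per subexpression:
Each of the 3 symbol leaves contributes 1 transition (1 symbol, 0 ε).
  cbd → 3 transitions (3 symbol, 0 ε)
  (cbd)* → 7 transitions (3 symbol, 4 ε)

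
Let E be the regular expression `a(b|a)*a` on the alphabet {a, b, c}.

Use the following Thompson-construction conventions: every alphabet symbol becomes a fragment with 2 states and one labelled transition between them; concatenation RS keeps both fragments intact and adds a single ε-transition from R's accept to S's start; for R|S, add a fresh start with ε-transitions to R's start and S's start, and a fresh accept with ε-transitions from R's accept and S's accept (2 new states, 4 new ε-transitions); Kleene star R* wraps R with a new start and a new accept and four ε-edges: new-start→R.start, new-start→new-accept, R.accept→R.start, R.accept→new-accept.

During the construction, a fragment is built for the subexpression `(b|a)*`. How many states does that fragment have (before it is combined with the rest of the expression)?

Fragment for `(b|a)*`:
Each of the 2 symbol leaves contributes a 2-state fragment.
  b|a → 6 states
  (b|a)* → 8 states

8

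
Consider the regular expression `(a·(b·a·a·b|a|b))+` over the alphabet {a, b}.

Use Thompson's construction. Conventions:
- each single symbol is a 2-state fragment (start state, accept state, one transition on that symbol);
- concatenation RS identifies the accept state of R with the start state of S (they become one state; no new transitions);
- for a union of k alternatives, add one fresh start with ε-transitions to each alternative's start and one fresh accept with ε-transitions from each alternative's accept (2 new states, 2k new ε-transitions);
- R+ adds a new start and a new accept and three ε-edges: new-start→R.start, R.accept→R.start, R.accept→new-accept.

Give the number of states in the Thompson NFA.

Per subexpression:
Each of the 7 symbol leaves contributes a 2-state fragment.
  b·a·a·b = 5 states
  b·a·a·b|a|b = 11 states
  a·(b·a·a·b|a|b) = 12 states
  (a·(b·a·a·b|a|b))+ = 14 states

14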